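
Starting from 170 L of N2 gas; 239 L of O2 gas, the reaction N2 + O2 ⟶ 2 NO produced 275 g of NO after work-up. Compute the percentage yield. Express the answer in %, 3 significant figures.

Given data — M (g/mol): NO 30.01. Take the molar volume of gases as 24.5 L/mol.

n(N2) = 170.0 / 24.5 = 6.939 mol
n(O2) = 239.0 / 24.5 = 9.755 mol
n/ν for N2 = 6.939/1 = 6.939
n/ν for O2 = 9.755/1 = 9.755
Smallest n/ν is N2 → limiting reagent.
theoretical n(NO) = (2/1) × 6.939 = 13.88 mol → 416.5 g
% yield = 275 / 416.5 × 100 = 66.03 %

66.0 %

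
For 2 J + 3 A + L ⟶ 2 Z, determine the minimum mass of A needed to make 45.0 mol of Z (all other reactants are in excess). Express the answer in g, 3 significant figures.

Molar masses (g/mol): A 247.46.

16700 g

n(Z) = 45.00 mol
n(A) = (3/2) × 45.00 = 67.50 mol
mass = 67.50 × 247.46 = 16700 g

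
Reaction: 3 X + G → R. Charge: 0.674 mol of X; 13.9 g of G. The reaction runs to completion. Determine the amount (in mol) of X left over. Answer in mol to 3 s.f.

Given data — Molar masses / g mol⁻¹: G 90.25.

n(X) = 0.6740 mol
n(G) = 13.90 / 90.25 = 0.1540 mol
n/ν for X = 0.6740/3 = 0.2247
n/ν for G = 0.1540/1 = 0.1540
Smallest n/ν is G → limiting reagent.
X consumed = (3/1) × 0.1540 = 0.4620 mol
X remaining = 0.6740 − 0.4620 = 0.2120 mol

0.212 mol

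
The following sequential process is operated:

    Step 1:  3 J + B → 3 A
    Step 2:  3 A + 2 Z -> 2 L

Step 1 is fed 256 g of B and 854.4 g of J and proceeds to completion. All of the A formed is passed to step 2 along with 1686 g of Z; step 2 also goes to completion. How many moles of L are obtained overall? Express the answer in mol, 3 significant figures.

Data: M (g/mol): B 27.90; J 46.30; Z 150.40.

11.2 mol

Step 1:
n(B) = 256.0 / 27.90 = 9.176 mol
n(J) = 854.4 / 46.30 = 18.45 mol
n/ν for B = 9.176/1 = 9.176
n/ν for J = 18.45/3 = 6.150
Smallest n/ν is J → limiting reagent.
n(A) produced = (3/3) × 18.45 = 18.45 mol
Step 2:
n(A) available = 18.45 mol
n(Z) = 1686 / 150.40 = 11.21 mol
n/ν for A = 18.45/3 = 6.150
n/ν for Z = 11.21/2 = 5.605
Smallest n/ν is Z → limiting reagent.
n(L) = (2/2) × 11.21 = 11.21 mol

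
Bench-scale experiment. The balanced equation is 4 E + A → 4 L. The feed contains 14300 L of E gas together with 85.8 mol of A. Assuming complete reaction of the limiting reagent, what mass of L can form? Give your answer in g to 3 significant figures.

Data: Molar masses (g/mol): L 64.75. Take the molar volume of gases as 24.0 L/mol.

n(E) = 14300 / 24.0 = 595.8 mol
n(A) = 85.80 mol
n/ν for E = 595.8/4 = 149.0
n/ν for A = 85.80/1 = 85.80
Smallest n/ν is A → limiting reagent.
n(L) = (4/1) × 85.80 = 343.2 mol
mass = 343.2 × 64.75 = 22220 g

22200 g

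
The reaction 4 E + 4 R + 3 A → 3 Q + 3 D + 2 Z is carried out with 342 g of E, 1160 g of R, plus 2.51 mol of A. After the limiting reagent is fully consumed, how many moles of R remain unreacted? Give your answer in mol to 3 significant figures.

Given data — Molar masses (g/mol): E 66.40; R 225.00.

n(E) = 342.0 / 66.40 = 5.151 mol
n(R) = 1160 / 225.00 = 5.156 mol
n(A) = 2.510 mol
n/ν for E = 5.151/4 = 1.288
n/ν for R = 5.156/4 = 1.289
n/ν for A = 2.510/3 = 0.8367
Smallest n/ν is A → limiting reagent.
R consumed = (4/3) × 2.510 = 3.347 mol
R remaining = 5.156 − 3.347 = 1.809 mol

1.81 mol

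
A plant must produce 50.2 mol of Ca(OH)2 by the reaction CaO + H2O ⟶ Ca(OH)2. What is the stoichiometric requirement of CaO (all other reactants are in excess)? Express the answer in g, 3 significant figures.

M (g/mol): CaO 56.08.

2820 g

n(Ca(OH)2) = 50.20 mol
n(CaO) = (1/1) × 50.20 = 50.20 mol
mass = 50.20 × 56.08 = 2815 g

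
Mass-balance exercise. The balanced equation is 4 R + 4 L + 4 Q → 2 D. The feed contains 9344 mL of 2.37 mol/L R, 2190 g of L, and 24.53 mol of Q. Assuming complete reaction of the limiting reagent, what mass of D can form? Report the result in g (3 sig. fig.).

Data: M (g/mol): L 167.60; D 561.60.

3670 g

n(R) = 2.37 × 9344/1000 = 22.15 mol
n(L) = 2190 / 167.60 = 13.07 mol
n(Q) = 24.53 mol
n/ν → R: 5.538, L: 3.268, Q: 6.133; L is limiting.
n(D) = (2/4) × 13.07 = 6.535 mol
mass = 6.535 × 561.60 = 3670 g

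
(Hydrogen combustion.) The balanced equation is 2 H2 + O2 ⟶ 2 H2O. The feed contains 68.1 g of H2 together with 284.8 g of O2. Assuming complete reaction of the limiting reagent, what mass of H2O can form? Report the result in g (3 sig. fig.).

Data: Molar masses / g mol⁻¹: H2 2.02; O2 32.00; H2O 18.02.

n(H2) = 68.10 / 2.02 = 33.71 mol
n(O2) = 284.8 / 32.00 = 8.900 mol
n/ν → H2: 16.86, O2: 8.900; O2 is limiting.
n(H2O) = (2/1) × 8.900 = 17.80 mol
mass = 17.80 × 18.02 = 320.8 g

321 g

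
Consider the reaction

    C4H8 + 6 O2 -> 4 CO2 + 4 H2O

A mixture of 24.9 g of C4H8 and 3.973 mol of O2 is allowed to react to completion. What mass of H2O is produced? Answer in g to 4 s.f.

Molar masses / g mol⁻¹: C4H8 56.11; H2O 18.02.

n(C4H8) = 24.90 / 56.11 = 0.4438 mol
n(O2) = 3.973 mol
n/ν for C4H8 = 0.4438/1 = 0.4438
n/ν for O2 = 3.973/6 = 0.6622
Smallest n/ν is C4H8 → limiting reagent.
n(H2O) = (4/1) × 0.4438 = 1.775 mol
mass = 1.775 × 18.02 = 31.99 g

31.99 g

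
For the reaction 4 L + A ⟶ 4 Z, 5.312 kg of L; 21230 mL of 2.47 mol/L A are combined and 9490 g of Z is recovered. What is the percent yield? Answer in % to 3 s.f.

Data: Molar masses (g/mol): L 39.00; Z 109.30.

63.7 %

n(L) = 5.312×1000 / 39.00 = 136.2 mol
n(A) = 2.47 × 21230/1000 = 52.44 mol
n/ν for L = 136.2/4 = 34.05
n/ν for A = 52.44/1 = 52.44
Smallest n/ν is L → limiting reagent.
theoretical n(Z) = (4/4) × 136.2 = 136.2 mol → 14890 g
% yield = 9490 / 14890 × 100 = 63.73 %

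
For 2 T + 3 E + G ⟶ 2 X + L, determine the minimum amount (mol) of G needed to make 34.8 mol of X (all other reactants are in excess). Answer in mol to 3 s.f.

17.4 mol

n(X) = 34.80 mol
n(G) = (1/2) × 34.80 = 17.40 mol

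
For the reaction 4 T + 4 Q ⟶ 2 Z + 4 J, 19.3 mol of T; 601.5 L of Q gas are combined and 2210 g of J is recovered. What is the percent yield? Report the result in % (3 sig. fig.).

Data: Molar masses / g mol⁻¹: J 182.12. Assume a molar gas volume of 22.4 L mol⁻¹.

n(T) = 19.30 mol
n(Q) = 601.5 / 22.4 = 26.85 mol
n/ν for T = 19.30/4 = 4.825
n/ν for Q = 26.85/4 = 6.713
Smallest n/ν is T → limiting reagent.
theoretical n(J) = (4/4) × 19.30 = 19.30 mol → 3515 g
% yield = 2210 / 3515 × 100 = 62.87 %

62.9 %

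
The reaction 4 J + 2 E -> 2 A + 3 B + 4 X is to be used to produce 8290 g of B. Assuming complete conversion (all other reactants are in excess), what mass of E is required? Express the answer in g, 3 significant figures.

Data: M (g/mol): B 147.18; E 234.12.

n(B) = 8290 / 147.18 = 56.33 mol
n(E) = (2/3) × 56.33 = 37.55 mol
mass = 37.55 × 234.12 = 8791 g

8790 g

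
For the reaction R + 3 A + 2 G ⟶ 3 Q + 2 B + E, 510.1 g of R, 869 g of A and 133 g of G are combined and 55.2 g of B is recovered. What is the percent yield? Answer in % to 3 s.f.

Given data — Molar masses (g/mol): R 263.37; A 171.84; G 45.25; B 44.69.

42.0 %

n(R) = 510.1 / 263.37 = 1.937 mol
n(A) = 869.0 / 171.84 = 5.057 mol
n(G) = 133.0 / 45.25 = 2.939 mol
n/ν → R: 1.937, A: 1.686, G: 1.470; G is limiting.
theoretical n(B) = (2/2) × 2.939 = 2.939 mol → 131.3 g
% yield = 55.2 / 131.3 × 100 = 42.04 %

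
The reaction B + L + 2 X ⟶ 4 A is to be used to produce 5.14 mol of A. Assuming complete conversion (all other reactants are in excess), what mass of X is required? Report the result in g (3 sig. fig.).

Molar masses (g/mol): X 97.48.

251 g

n(A) = 5.140 mol
n(X) = (2/4) × 5.140 = 2.570 mol
mass = 2.570 × 97.48 = 250.5 g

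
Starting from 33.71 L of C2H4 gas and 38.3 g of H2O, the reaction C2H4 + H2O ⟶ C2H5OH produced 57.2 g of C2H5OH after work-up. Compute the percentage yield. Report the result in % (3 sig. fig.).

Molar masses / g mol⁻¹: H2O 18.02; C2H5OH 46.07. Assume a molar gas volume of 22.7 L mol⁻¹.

n(C2H4) = 33.71 / 22.7 = 1.485 mol
n(H2O) = 38.30 / 18.02 = 2.125 mol
n/ν → C2H4: 1.485, H2O: 2.125; C2H4 is limiting.
theoretical n(C2H5OH) = (1/1) × 1.485 = 1.485 mol → 68.41 g
% yield = 57.2 / 68.41 × 100 = 83.61 %

83.6 %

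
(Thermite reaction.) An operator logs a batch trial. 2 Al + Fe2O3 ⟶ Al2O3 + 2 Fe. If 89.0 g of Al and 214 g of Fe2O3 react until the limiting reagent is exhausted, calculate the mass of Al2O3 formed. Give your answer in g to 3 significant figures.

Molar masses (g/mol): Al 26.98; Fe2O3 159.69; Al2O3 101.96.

n(Al) = 89.00 / 26.98 = 3.299 mol
n(Fe2O3) = 214.0 / 159.69 = 1.340 mol
n/ν → Al: 1.650, Fe2O3: 1.340; Fe2O3 is limiting.
n(Al2O3) = (1/1) × 1.340 = 1.340 mol
mass = 1.340 × 101.96 = 136.6 g

137 g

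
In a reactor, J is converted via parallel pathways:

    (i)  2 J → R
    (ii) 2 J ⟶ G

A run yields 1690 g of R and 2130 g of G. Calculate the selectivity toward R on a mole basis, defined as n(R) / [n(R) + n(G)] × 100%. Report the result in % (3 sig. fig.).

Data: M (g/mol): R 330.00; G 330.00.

n(R) = 1690 / 330.00 = 5.121 mol
n(G) = 2130 / 330.00 = 6.455 mol
selectivity = 5.121/(5.121+6.455) × 100 = 44.24 %

44.2 %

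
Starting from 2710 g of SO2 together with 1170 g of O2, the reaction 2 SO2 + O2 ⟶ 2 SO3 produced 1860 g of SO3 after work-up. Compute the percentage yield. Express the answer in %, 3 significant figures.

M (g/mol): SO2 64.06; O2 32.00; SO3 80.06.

n(SO2) = 2710 / 64.06 = 42.30 mol
n(O2) = 1170 / 32.00 = 36.56 mol
n/ν for SO2 = 42.30/2 = 21.15
n/ν for O2 = 36.56/1 = 36.56
Smallest n/ν is SO2 → limiting reagent.
theoretical n(SO3) = (2/2) × 42.30 = 42.30 mol → 3387 g
% yield = 1860 / 3387 × 100 = 54.92 %

54.9 %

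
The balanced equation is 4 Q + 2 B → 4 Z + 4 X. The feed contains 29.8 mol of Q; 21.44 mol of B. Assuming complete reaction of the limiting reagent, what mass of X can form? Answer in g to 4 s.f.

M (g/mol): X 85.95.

2561 g

n(Q) = 29.80 mol
n(B) = 21.44 mol
n/ν for Q = 29.80/4 = 7.450
n/ν for B = 21.44/2 = 10.72
Smallest n/ν is Q → limiting reagent.
n(X) = (4/4) × 29.80 = 29.80 mol
mass = 29.80 × 85.95 = 2561 g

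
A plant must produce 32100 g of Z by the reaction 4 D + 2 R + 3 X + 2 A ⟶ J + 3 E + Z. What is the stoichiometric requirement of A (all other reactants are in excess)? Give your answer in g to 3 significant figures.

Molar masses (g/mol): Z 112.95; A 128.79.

n(Z) = 32100 / 112.95 = 284.2 mol
n(A) = (2/1) × 284.2 = 568.4 mol
mass = 568.4 × 128.79 = 73200 g

73200 g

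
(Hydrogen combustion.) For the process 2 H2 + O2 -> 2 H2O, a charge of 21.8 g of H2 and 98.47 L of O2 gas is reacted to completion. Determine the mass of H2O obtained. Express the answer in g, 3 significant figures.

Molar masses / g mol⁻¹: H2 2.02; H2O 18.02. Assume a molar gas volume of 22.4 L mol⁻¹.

158 g

n(H2) = 21.80 / 2.02 = 10.79 mol
n(O2) = 98.47 / 22.4 = 4.396 mol
n/ν for H2 = 10.79/2 = 5.395
n/ν for O2 = 4.396/1 = 4.396
Smallest n/ν is O2 → limiting reagent.
n(H2O) = (2/1) × 4.396 = 8.792 mol
mass = 8.792 × 18.02 = 158.4 g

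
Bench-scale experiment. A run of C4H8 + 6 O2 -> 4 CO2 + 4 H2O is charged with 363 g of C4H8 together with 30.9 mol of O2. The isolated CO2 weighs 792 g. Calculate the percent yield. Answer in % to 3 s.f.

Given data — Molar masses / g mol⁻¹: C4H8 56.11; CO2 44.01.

n(C4H8) = 363.0 / 56.11 = 6.469 mol
n(O2) = 30.90 mol
n/ν for C4H8 = 6.469/1 = 6.469
n/ν for O2 = 30.90/6 = 5.150
Smallest n/ν is O2 → limiting reagent.
theoretical n(CO2) = (4/6) × 30.90 = 20.60 mol → 906.6 g
% yield = 792 / 906.6 × 100 = 87.36 %

87.4 %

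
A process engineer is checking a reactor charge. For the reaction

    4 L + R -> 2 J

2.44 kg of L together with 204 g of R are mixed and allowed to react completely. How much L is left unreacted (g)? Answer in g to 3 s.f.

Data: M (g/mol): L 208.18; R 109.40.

n(L) = 2.440×1000 / 208.18 = 11.72 mol
n(R) = 204.0 / 109.40 = 1.865 mol
n/ν for L = 11.72/4 = 2.930
n/ν for R = 1.865/1 = 1.865
Smallest n/ν is R → limiting reagent.
L consumed = (4/1) × 1.865 = 7.460 mol
L remaining = 11.72 − 7.460 = 4.260 mol
mass = 4.260 × 208.18 = 886.8 g

887 g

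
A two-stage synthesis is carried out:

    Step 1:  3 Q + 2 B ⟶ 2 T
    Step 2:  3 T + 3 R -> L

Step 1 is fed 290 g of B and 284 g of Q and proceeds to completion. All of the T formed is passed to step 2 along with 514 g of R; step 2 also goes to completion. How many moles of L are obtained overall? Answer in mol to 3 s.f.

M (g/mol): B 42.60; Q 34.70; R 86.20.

Step 1:
n(B) = 290.0 / 42.60 = 6.808 mol
n(Q) = 284.0 / 34.70 = 8.184 mol
n/ν for B = 6.808/2 = 3.404
n/ν for Q = 8.184/3 = 2.728
Smallest n/ν is Q → limiting reagent.
n(T) produced = (2/3) × 8.184 = 5.456 mol
Step 2:
n(T) available = 5.456 mol
n(R) = 514.0 / 86.20 = 5.963 mol
n/ν for T = 5.456/3 = 1.819
n/ν for R = 5.963/3 = 1.988
Smallest n/ν is T → limiting reagent.
n(L) = (1/3) × 5.456 = 1.819 mol

1.82 mol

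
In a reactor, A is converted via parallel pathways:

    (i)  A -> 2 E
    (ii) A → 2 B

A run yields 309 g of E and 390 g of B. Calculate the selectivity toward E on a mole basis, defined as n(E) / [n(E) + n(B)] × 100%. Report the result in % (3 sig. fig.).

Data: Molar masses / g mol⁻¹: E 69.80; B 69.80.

n(E) = 309 / 69.80 = 4.427 mol
n(B) = 390 / 69.80 = 5.587 mol
selectivity = 4.427/(4.427+5.587) × 100 = 44.21 %

44.2 %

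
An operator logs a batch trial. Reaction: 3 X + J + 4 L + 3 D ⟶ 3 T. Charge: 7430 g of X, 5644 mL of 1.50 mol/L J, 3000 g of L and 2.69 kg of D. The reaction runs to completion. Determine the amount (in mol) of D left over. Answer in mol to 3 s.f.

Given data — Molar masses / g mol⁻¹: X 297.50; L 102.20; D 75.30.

n(X) = 7430 / 297.50 = 24.97 mol
n(J) = 1.50 × 5644/1000 = 8.466 mol
n(L) = 3000 / 102.20 = 29.35 mol
n(D) = 2.690×1000 / 75.30 = 35.72 mol
n/ν for X = 24.97/3 = 8.323
n/ν for J = 8.466/1 = 8.466
n/ν for L = 29.35/4 = 7.338
n/ν for D = 35.72/3 = 11.91
Smallest n/ν is L → limiting reagent.
D consumed = (3/4) × 29.35 = 22.01 mol
D remaining = 35.72 − 22.01 = 13.71 mol

13.7 mol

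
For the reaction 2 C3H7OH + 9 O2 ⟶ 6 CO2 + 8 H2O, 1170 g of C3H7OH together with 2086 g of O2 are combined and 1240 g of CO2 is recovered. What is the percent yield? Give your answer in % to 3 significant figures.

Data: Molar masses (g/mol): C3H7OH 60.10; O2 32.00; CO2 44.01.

n(C3H7OH) = 1170 / 60.10 = 19.47 mol
n(O2) = 2086 / 32.00 = 65.19 mol
n/ν for C3H7OH = 19.47/2 = 9.735
n/ν for O2 = 65.19/9 = 7.243
Smallest n/ν is O2 → limiting reagent.
theoretical n(CO2) = (6/9) × 65.19 = 43.46 mol → 1913 g
% yield = 1240 / 1913 × 100 = 64.82 %

64.8 %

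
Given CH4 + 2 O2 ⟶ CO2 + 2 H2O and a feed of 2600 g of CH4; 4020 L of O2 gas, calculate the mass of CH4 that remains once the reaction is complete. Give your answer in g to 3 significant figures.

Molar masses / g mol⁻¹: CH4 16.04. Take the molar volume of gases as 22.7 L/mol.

1180 g

n(CH4) = 2600 / 16.04 = 162.1 mol
n(O2) = 4020 / 22.7 = 177.1 mol
n/ν for CH4 = 162.1/1 = 162.1
n/ν for O2 = 177.1/2 = 88.55
Smallest n/ν is O2 → limiting reagent.
CH4 consumed = (1/2) × 177.1 = 88.55 mol
CH4 remaining = 162.1 − 88.55 = 73.55 mol
mass = 73.55 × 16.04 = 1180 g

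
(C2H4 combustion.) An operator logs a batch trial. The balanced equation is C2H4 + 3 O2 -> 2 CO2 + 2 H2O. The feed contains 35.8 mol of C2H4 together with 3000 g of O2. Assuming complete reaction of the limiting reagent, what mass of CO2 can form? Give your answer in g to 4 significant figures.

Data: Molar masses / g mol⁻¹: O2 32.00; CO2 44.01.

2751 g

n(C2H4) = 35.80 mol
n(O2) = 3000 / 32.00 = 93.75 mol
n/ν → C2H4: 35.80, O2: 31.25; O2 is limiting.
n(CO2) = (2/3) × 93.75 = 62.50 mol
mass = 62.50 × 44.01 = 2751 g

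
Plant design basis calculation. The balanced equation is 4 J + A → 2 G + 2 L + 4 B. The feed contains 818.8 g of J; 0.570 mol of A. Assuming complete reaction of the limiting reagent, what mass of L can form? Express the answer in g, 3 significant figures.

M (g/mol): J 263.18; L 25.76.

n(J) = 818.8 / 263.18 = 3.111 mol
n(A) = 0.5700 mol
n/ν for J = 3.111/4 = 0.7778
n/ν for A = 0.5700/1 = 0.5700
Smallest n/ν is A → limiting reagent.
n(L) = (2/1) × 0.5700 = 1.140 mol
mass = 1.140 × 25.76 = 29.37 g

29.4 g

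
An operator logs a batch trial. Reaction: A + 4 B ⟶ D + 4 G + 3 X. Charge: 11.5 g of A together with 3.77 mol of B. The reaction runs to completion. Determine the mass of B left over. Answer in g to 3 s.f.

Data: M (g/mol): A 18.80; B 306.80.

n(A) = 11.50 / 18.80 = 0.6117 mol
n(B) = 3.770 mol
n/ν for A = 0.6117/1 = 0.6117
n/ν for B = 3.770/4 = 0.9425
Smallest n/ν is A → limiting reagent.
B consumed = (4/1) × 0.6117 = 2.447 mol
B remaining = 3.770 − 2.447 = 1.323 mol
mass = 1.323 × 306.80 = 405.9 g

406 g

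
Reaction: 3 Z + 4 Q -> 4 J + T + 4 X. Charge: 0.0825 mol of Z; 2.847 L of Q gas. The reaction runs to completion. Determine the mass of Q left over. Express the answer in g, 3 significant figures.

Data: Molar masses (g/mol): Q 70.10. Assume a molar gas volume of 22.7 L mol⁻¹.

1.08 g

n(Z) = 0.08250 mol
n(Q) = 2.847 / 22.7 = 0.1254 mol
n/ν for Z = 0.08250/3 = 0.02750
n/ν for Q = 0.1254/4 = 0.03135
Smallest n/ν is Z → limiting reagent.
Q consumed = (4/3) × 0.08250 = 0.1100 mol
Q remaining = 0.1254 − 0.1100 = 0.01540 mol
mass = 0.01540 × 70.10 = 1.080 g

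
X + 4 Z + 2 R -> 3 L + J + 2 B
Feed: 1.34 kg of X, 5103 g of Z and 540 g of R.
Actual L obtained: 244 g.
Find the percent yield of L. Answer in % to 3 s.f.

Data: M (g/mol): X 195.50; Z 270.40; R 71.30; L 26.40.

81.4 %

n(X) = 1.340×1000 / 195.50 = 6.854 mol
n(Z) = 5103 / 270.40 = 18.87 mol
n(R) = 540.0 / 71.30 = 7.574 mol
n/ν for X = 6.854/1 = 6.854
n/ν for Z = 18.87/4 = 4.718
n/ν for R = 7.574/2 = 3.787
Smallest n/ν is R → limiting reagent.
theoretical n(L) = (3/2) × 7.574 = 11.36 mol → 299.9 g
% yield = 244 / 299.9 × 100 = 81.36 %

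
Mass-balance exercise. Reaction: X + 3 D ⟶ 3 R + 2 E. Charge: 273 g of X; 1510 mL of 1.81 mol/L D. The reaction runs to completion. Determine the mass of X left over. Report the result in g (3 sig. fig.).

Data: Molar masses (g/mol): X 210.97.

80.8 g

n(X) = 273.0 / 210.97 = 1.294 mol
n(D) = 1.81 × 1510/1000 = 2.733 mol
n/ν for X = 1.294/1 = 1.294
n/ν for D = 2.733/3 = 0.9110
Smallest n/ν is D → limiting reagent.
X consumed = (1/3) × 2.733 = 0.9110 mol
X remaining = 1.294 − 0.9110 = 0.3830 mol
mass = 0.3830 × 210.97 = 80.80 g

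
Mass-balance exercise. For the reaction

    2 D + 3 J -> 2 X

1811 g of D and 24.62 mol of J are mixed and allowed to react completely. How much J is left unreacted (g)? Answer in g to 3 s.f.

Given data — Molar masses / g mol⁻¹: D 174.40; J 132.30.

1200 g

n(D) = 1811 / 174.40 = 10.38 mol
n(J) = 24.62 mol
n/ν for D = 10.38/2 = 5.190
n/ν for J = 24.62/3 = 8.207
Smallest n/ν is D → limiting reagent.
J consumed = (3/2) × 10.38 = 15.57 mol
J remaining = 24.62 − 15.57 = 9.050 mol
mass = 9.050 × 132.30 = 1197 g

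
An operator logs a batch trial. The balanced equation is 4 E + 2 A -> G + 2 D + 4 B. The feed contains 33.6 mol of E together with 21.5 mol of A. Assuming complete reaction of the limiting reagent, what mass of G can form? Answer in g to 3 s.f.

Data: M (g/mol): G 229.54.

1930 g

n(E) = 33.60 mol
n(A) = 21.50 mol
n/ν for E = 33.60/4 = 8.400
n/ν for A = 21.50/2 = 10.75
Smallest n/ν is E → limiting reagent.
n(G) = (1/4) × 33.60 = 8.400 mol
mass = 8.400 × 229.54 = 1928 g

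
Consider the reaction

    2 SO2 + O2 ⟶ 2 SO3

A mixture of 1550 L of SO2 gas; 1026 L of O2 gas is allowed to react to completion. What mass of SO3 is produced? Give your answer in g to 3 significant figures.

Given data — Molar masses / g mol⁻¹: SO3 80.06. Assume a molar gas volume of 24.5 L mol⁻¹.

5070 g

n(SO2) = 1550 / 24.5 = 63.27 mol
n(O2) = 1026 / 24.5 = 41.88 mol
n/ν → SO2: 31.64, O2: 41.88; SO2 is limiting.
n(SO3) = (2/2) × 63.27 = 63.27 mol
mass = 63.27 × 80.06 = 5065 g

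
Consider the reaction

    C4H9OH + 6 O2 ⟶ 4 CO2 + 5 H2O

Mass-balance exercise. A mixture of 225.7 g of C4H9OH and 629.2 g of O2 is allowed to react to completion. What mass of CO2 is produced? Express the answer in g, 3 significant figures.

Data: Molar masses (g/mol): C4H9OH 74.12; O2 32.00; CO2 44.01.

n(C4H9OH) = 225.7 / 74.12 = 3.045 mol
n(O2) = 629.2 / 32.00 = 19.66 mol
n/ν for C4H9OH = 3.045/1 = 3.045
n/ν for O2 = 19.66/6 = 3.277
Smallest n/ν is C4H9OH → limiting reagent.
n(CO2) = (4/1) × 3.045 = 12.18 mol
mass = 12.18 × 44.01 = 536.0 g

536 g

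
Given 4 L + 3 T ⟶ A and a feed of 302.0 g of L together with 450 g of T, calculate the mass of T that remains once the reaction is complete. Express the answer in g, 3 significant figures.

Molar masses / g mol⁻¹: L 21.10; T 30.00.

128 g

n(L) = 302.0 / 21.10 = 14.31 mol
n(T) = 450.0 / 30.00 = 15.00 mol
n/ν → L: 3.578, T: 5.000; L is limiting.
T consumed = (3/4) × 14.31 = 10.73 mol
T remaining = 15.00 − 10.73 = 4.270 mol
mass = 4.270 × 30.00 = 128.1 g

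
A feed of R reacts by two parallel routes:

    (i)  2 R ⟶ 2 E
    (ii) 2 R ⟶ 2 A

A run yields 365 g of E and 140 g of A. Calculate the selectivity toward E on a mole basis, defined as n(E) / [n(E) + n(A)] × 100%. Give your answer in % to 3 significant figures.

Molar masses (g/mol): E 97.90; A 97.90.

n(E) = 365 / 97.90 = 3.728 mol
n(A) = 140 / 97.90 = 1.430 mol
selectivity = 3.728/(3.728+1.430) × 100 = 72.28 %

72.3 %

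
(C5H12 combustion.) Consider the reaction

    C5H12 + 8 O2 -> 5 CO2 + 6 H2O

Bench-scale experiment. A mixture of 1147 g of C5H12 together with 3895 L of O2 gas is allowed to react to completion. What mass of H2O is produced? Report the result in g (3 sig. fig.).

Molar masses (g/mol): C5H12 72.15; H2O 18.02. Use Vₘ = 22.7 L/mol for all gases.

1720 g

n(C5H12) = 1147 / 72.15 = 15.90 mol
n(O2) = 3895 / 22.7 = 171.6 mol
n/ν → C5H12: 15.90, O2: 21.45; C5H12 is limiting.
n(H2O) = (6/1) × 15.90 = 95.40 mol
mass = 95.40 × 18.02 = 1719 g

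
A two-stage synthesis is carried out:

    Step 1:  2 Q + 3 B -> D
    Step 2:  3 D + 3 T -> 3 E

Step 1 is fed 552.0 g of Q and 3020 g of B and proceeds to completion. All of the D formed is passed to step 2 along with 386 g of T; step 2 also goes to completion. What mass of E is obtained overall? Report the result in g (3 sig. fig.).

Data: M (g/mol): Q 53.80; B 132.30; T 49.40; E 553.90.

2840 g

Step 1:
n(Q) = 552.0 / 53.80 = 10.26 mol
n(B) = 3020 / 132.30 = 22.83 mol
n/ν for Q = 10.26/2 = 5.130
n/ν for B = 22.83/3 = 7.610
Smallest n/ν is Q → limiting reagent.
n(D) produced = (1/2) × 10.26 = 5.130 mol
Step 2:
n(D) available = 5.130 mol
n(T) = 386.0 / 49.40 = 7.814 mol
n/ν for D = 5.130/3 = 1.710
n/ν for T = 7.814/3 = 2.605
Smallest n/ν is D → limiting reagent.
n(E) = (3/3) × 5.130 = 5.130 mol
mass = 5.130 × 553.90 = 2842 g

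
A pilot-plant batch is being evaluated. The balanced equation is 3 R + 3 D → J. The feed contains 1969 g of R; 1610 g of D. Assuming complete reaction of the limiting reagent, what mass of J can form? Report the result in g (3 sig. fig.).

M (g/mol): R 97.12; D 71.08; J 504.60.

3410 g

n(R) = 1969 / 97.12 = 20.27 mol
n(D) = 1610 / 71.08 = 22.65 mol
n/ν for R = 20.27/3 = 6.757
n/ν for D = 22.65/3 = 7.550
Smallest n/ν is R → limiting reagent.
n(J) = (1/3) × 20.27 = 6.757 mol
mass = 6.757 × 504.60 = 3410 g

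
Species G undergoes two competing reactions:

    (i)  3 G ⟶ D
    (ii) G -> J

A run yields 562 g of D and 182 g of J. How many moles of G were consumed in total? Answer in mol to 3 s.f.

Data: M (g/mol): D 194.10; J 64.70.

n(D) = 562 / 194.10 = 2.895 mol
n(J) = 182 / 64.70 = 2.813 mol
n(G) via (i) = (3/1)×2.895 = 8.685 mol
n(G) via (ii) = (1/1)×2.813 = 2.813 mol
total n(G) = 8.685 + 2.813 = 11.50 mol

11.5 mol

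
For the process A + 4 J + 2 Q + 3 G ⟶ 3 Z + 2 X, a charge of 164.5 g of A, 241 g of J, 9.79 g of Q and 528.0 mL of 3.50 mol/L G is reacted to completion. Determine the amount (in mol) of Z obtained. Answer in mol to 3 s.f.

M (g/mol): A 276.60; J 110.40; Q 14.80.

0.992 mol

n(A) = 164.5 / 276.60 = 0.5947 mol
n(J) = 241.0 / 110.40 = 2.183 mol
n(Q) = 9.790 / 14.80 = 0.6615 mol
n(G) = 3.50 × 528.0/1000 = 1.848 mol
n/ν for A = 0.5947/1 = 0.5947
n/ν for J = 2.183/4 = 0.5458
n/ν for Q = 0.6615/2 = 0.3308
n/ν for G = 1.848/3 = 0.6160
Smallest n/ν is Q → limiting reagent.
n(Z) = (3/2) × 0.6615 = 0.9923 mol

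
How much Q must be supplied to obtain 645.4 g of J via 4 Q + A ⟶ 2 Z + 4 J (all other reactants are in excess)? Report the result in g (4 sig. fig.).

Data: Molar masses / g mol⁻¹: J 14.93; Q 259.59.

11220 g

n(J) = 645.4 / 14.93 = 43.23 mol
n(Q) = (4/4) × 43.23 = 43.23 mol
mass = 43.23 × 259.59 = 11220 g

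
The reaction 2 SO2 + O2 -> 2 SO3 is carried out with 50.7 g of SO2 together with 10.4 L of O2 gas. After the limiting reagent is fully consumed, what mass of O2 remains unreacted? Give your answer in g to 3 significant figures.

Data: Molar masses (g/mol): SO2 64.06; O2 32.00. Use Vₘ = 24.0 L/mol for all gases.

1.20 g

n(SO2) = 50.70 / 64.06 = 0.7914 mol
n(O2) = 10.40 / 24.0 = 0.4333 mol
n/ν for SO2 = 0.7914/2 = 0.3957
n/ν for O2 = 0.4333/1 = 0.4333
Smallest n/ν is SO2 → limiting reagent.
O2 consumed = (1/2) × 0.7914 = 0.3957 mol
O2 remaining = 0.4333 − 0.3957 = 0.03760 mol
mass = 0.03760 × 32.00 = 1.203 g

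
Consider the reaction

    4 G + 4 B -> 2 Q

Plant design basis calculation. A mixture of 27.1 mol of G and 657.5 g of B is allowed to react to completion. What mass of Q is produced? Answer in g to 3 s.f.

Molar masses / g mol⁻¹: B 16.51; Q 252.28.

n(G) = 27.10 mol
n(B) = 657.5 / 16.51 = 39.82 mol
n/ν for G = 27.10/4 = 6.775
n/ν for B = 39.82/4 = 9.955
Smallest n/ν is G → limiting reagent.
n(Q) = (2/4) × 27.10 = 13.55 mol
mass = 13.55 × 252.28 = 3418 g

3420 g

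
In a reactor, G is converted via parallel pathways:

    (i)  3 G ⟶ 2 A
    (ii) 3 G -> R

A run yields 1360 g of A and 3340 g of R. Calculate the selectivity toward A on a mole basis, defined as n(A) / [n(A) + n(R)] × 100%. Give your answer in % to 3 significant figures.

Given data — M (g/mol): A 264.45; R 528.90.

n(A) = 1360 / 264.45 = 5.143 mol
n(R) = 3340 / 528.90 = 6.315 mol
selectivity = 5.143/(5.143+6.315) × 100 = 44.89 %

44.9 %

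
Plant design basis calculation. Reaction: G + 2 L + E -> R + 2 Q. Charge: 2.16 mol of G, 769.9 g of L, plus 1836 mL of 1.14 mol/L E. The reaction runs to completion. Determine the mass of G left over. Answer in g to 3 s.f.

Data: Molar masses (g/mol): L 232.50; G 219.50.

n(G) = 2.160 mol
n(L) = 769.9 / 232.50 = 3.311 mol
n(E) = 1.14 × 1836/1000 = 2.093 mol
n/ν for G = 2.160/1 = 2.160
n/ν for L = 3.311/2 = 1.656
n/ν for E = 2.093/1 = 2.093
Smallest n/ν is L → limiting reagent.
G consumed = (1/2) × 3.311 = 1.656 mol
G remaining = 2.160 − 1.656 = 0.5040 mol
mass = 0.5040 × 219.50 = 110.6 g

111 g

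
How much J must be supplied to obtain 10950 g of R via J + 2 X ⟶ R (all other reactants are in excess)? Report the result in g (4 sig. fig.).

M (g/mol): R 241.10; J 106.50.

4837 g

n(R) = 10950 / 241.10 = 45.42 mol
n(J) = (1/1) × 45.42 = 45.42 mol
mass = 45.42 × 106.50 = 4837 g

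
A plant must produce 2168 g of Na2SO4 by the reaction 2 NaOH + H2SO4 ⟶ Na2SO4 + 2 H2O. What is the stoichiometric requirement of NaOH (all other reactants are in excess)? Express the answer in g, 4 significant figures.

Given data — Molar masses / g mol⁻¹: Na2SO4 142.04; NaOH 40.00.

1221 g

n(Na2SO4) = 2168 / 142.04 = 15.26 mol
n(NaOH) = (2/1) × 15.26 = 30.52 mol
mass = 30.52 × 40.00 = 1221 g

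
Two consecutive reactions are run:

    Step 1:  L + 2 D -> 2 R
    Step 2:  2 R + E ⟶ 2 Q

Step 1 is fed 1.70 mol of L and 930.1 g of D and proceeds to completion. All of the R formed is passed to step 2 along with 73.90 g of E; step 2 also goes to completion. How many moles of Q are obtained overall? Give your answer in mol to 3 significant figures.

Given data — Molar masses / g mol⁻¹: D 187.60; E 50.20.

Step 1:
n(L) = 1.700 mol
n(D) = 930.1 / 187.60 = 4.958 mol
n/ν for L = 1.700/1 = 1.700
n/ν for D = 4.958/2 = 2.479
Smallest n/ν is L → limiting reagent.
n(R) produced = (2/1) × 1.700 = 3.400 mol
Step 2:
n(R) available = 3.400 mol
n(E) = 73.90 / 50.20 = 1.472 mol
n/ν for R = 3.400/2 = 1.700
n/ν for E = 1.472/1 = 1.472
Smallest n/ν is E → limiting reagent.
n(Q) = (2/1) × 1.472 = 2.944 mol

2.94 mol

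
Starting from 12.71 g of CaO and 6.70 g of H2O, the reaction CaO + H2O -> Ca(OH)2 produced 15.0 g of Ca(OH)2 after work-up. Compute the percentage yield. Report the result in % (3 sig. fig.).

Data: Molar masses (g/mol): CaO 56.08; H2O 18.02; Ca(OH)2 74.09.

n(CaO) = 12.71 / 56.08 = 0.2266 mol
n(H2O) = 6.700 / 18.02 = 0.3718 mol
n/ν for CaO = 0.2266/1 = 0.2266
n/ν for H2O = 0.3718/1 = 0.3718
Smallest n/ν is CaO → limiting reagent.
theoretical n(Ca(OH)2) = (1/1) × 0.2266 = 0.2266 mol → 16.79 g
% yield = 15.0 / 16.79 × 100 = 89.34 %

89.3 %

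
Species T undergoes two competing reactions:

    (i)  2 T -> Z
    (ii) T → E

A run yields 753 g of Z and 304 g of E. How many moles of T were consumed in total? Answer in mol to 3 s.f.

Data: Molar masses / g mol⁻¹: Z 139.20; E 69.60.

n(Z) = 753 / 139.20 = 5.409 mol
n(E) = 304 / 69.60 = 4.368 mol
n(T) via (i) = (2/1)×5.409 = 10.82 mol
n(T) via (ii) = (1/1)×4.368 = 4.368 mol
total n(T) = 10.82 + 4.368 = 15.19 mol

15.2 mol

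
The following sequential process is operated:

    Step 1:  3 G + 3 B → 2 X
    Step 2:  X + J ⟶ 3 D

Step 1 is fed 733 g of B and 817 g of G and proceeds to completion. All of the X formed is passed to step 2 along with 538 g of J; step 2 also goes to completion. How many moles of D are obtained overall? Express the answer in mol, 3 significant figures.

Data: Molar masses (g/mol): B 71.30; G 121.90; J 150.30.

Step 1:
n(B) = 733.0 / 71.30 = 10.28 mol
n(G) = 817.0 / 121.90 = 6.702 mol
n/ν → B: 3.427, G: 2.234; G is limiting.
n(X) produced = (2/3) × 6.702 = 4.468 mol
Step 2:
n(X) available = 4.468 mol
n(J) = 538.0 / 150.30 = 3.580 mol
n/ν → X: 4.468, J: 3.580; J is limiting.
n(D) = (3/1) × 3.580 = 10.74 mol

10.7 mol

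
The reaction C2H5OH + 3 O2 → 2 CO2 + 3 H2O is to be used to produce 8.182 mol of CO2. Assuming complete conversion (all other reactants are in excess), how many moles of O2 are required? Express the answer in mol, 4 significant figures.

n(CO2) = 8.182 mol
n(O2) = (3/2) × 8.182 = 12.27 mol

12.27 mol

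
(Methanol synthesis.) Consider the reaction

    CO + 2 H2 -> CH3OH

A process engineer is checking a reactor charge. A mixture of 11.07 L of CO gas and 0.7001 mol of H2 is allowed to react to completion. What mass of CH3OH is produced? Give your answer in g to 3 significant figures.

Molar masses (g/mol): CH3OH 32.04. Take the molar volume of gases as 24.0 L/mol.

n(CO) = 11.07 / 24.0 = 0.4613 mol
n(H2) = 0.7001 mol
n/ν for CO = 0.4613/1 = 0.4613
n/ν for H2 = 0.7001/2 = 0.3501
Smallest n/ν is H2 → limiting reagent.
n(CH3OH) = (1/2) × 0.7001 = 0.3501 mol
mass = 0.3501 × 32.04 = 11.22 g

11.2 g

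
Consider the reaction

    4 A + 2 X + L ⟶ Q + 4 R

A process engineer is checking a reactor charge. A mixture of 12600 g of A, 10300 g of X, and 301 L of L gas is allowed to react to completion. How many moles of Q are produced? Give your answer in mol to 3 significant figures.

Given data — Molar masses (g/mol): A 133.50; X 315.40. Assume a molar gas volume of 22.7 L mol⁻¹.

n(A) = 12600 / 133.50 = 94.38 mol
n(X) = 10300 / 315.40 = 32.66 mol
n(L) = 301.0 / 22.7 = 13.26 mol
n/ν for A = 94.38/4 = 23.60
n/ν for X = 32.66/2 = 16.33
n/ν for L = 13.26/1 = 13.26
Smallest n/ν is L → limiting reagent.
n(Q) = (1/1) × 13.26 = 13.26 mol

13.3 mol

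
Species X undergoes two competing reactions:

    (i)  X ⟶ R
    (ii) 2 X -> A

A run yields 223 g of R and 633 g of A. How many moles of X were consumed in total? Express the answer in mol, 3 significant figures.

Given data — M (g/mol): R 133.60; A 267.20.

n(R) = 223 / 133.60 = 1.669 mol
n(A) = 633 / 267.20 = 2.369 mol
n(X) via (i) = (1/1)×1.669 = 1.669 mol
n(X) via (ii) = (2/1)×2.369 = 4.738 mol
total n(X) = 1.669 + 4.738 = 6.407 mol

6.41 mol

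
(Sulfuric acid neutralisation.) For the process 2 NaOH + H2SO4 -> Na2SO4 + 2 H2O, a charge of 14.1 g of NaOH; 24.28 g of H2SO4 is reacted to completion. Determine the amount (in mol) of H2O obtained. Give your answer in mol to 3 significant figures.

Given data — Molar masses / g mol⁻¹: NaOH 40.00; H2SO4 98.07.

n(NaOH) = 14.10 / 40.00 = 0.3525 mol
n(H2SO4) = 24.28 / 98.07 = 0.2476 mol
n/ν for NaOH = 0.3525/2 = 0.1763
n/ν for H2SO4 = 0.2476/1 = 0.2476
Smallest n/ν is NaOH → limiting reagent.
n(H2O) = (2/2) × 0.3525 = 0.3525 mol

0.353 mol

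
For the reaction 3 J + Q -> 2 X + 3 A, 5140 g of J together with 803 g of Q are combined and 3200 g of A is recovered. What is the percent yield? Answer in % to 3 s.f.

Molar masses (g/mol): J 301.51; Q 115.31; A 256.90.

73.1 %

n(J) = 5140 / 301.51 = 17.05 mol
n(Q) = 803.0 / 115.31 = 6.964 mol
n/ν for J = 17.05/3 = 5.683
n/ν for Q = 6.964/1 = 6.964
Smallest n/ν is J → limiting reagent.
theoretical n(A) = (3/3) × 17.05 = 17.05 mol → 4380 g
% yield = 3200 / 4380 × 100 = 73.06 %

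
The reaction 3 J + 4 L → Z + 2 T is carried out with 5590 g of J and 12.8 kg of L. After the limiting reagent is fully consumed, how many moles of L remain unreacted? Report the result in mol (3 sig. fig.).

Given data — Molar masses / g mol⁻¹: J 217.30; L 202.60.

n(J) = 5590 / 217.30 = 25.72 mol
n(L) = 12.80×1000 / 202.60 = 63.18 mol
n/ν for J = 25.72/3 = 8.573
n/ν for L = 63.18/4 = 15.80
Smallest n/ν is J → limiting reagent.
L consumed = (4/3) × 25.72 = 34.29 mol
L remaining = 63.18 − 34.29 = 28.89 mol

28.9 mol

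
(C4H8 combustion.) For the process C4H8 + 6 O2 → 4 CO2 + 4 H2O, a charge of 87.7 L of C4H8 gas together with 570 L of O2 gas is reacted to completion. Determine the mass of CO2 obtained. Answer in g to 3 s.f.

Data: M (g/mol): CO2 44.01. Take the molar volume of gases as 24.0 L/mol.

643 g

n(C4H8) = 87.70 / 24.0 = 3.654 mol
n(O2) = 570.0 / 24.0 = 23.75 mol
n/ν for C4H8 = 3.654/1 = 3.654
n/ν for O2 = 23.75/6 = 3.958
Smallest n/ν is C4H8 → limiting reagent.
n(CO2) = (4/1) × 3.654 = 14.62 mol
mass = 14.62 × 44.01 = 643.4 g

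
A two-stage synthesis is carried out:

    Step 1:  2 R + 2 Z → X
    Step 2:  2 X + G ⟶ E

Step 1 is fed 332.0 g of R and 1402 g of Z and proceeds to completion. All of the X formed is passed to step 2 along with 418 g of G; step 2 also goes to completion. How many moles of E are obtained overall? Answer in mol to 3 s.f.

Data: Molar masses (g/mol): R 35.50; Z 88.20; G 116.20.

2.34 mol

Step 1:
n(R) = 332.0 / 35.50 = 9.352 mol
n(Z) = 1402 / 88.20 = 15.90 mol
n/ν for R = 9.352/2 = 4.676
n/ν for Z = 15.90/2 = 7.950
Smallest n/ν is R → limiting reagent.
n(X) produced = (1/2) × 9.352 = 4.676 mol
Step 2:
n(X) available = 4.676 mol
n(G) = 418.0 / 116.20 = 3.597 mol
n/ν for X = 4.676/2 = 2.338
n/ν for G = 3.597/1 = 3.597
Smallest n/ν is X → limiting reagent.
n(E) = (1/2) × 4.676 = 2.338 mol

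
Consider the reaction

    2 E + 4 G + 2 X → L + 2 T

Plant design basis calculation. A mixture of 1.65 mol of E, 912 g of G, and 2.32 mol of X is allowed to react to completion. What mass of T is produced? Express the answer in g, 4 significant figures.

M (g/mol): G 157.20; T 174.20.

287.4 g

n(E) = 1.650 mol
n(G) = 912.0 / 157.20 = 5.802 mol
n(X) = 2.320 mol
n/ν → E: 0.8250, G: 1.451, X: 1.160; E is limiting.
n(T) = (2/2) × 1.650 = 1.650 mol
mass = 1.650 × 174.20 = 287.4 g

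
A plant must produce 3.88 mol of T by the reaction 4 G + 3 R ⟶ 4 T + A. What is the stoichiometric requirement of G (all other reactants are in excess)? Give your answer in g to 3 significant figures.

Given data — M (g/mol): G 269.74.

n(T) = 3.880 mol
n(G) = (4/4) × 3.880 = 3.880 mol
mass = 3.880 × 269.74 = 1047 g

1050 g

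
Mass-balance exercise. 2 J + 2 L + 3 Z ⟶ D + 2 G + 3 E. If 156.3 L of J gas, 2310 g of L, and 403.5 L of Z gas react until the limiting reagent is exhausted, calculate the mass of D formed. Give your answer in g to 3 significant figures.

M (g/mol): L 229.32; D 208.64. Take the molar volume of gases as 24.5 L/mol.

666 g

n(J) = 156.3 / 24.5 = 6.380 mol
n(L) = 2310 / 229.32 = 10.07 mol
n(Z) = 403.5 / 24.5 = 16.47 mol
n/ν for J = 6.380/2 = 3.190
n/ν for L = 10.07/2 = 5.035
n/ν for Z = 16.47/3 = 5.490
Smallest n/ν is J → limiting reagent.
n(D) = (1/2) × 6.380 = 3.190 mol
mass = 3.190 × 208.64 = 665.6 g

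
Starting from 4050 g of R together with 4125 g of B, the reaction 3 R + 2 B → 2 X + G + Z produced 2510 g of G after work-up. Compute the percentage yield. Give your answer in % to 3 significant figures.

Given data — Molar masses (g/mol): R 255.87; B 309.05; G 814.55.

58.4 %

n(R) = 4050 / 255.87 = 15.83 mol
n(B) = 4125 / 309.05 = 13.35 mol
n/ν for R = 15.83/3 = 5.277
n/ν for B = 13.35/2 = 6.675
Smallest n/ν is R → limiting reagent.
theoretical n(G) = (1/3) × 15.83 = 5.277 mol → 4298 g
% yield = 2510 / 4298 × 100 = 58.40 %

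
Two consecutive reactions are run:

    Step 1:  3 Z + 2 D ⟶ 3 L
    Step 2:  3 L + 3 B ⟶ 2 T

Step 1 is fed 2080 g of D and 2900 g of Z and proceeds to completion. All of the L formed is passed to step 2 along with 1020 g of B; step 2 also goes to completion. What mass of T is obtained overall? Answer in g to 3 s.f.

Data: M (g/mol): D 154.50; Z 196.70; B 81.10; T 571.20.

4790 g

Step 1:
n(D) = 2080 / 154.50 = 13.46 mol
n(Z) = 2900 / 196.70 = 14.74 mol
n/ν for D = 13.46/2 = 6.730
n/ν for Z = 14.74/3 = 4.913
Smallest n/ν is Z → limiting reagent.
n(L) produced = (3/3) × 14.74 = 14.74 mol
Step 2:
n(L) available = 14.74 mol
n(B) = 1020 / 81.10 = 12.58 mol
n/ν for L = 14.74/3 = 4.913
n/ν for B = 12.58/3 = 4.193
Smallest n/ν is B → limiting reagent.
n(T) = (2/3) × 12.58 = 8.387 mol
mass = 8.387 × 571.20 = 4791 g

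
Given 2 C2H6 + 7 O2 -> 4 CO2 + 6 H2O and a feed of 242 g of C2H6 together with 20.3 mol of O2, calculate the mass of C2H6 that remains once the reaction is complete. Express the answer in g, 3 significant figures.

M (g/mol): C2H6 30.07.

n(C2H6) = 242.0 / 30.07 = 8.048 mol
n(O2) = 20.30 mol
n/ν for C2H6 = 8.048/2 = 4.024
n/ν for O2 = 20.30/7 = 2.900
Smallest n/ν is O2 → limiting reagent.
C2H6 consumed = (2/7) × 20.30 = 5.800 mol
C2H6 remaining = 8.048 − 5.800 = 2.248 mol
mass = 2.248 × 30.07 = 67.60 g

67.6 g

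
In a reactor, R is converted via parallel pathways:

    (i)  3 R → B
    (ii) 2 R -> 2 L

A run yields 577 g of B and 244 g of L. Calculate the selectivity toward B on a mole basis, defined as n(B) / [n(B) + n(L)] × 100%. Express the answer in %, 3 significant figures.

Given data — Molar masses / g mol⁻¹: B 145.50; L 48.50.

n(B) = 577 / 145.50 = 3.966 mol
n(L) = 244 / 48.50 = 5.031 mol
selectivity = 3.966/(3.966+5.031) × 100 = 44.08 %

44.1 %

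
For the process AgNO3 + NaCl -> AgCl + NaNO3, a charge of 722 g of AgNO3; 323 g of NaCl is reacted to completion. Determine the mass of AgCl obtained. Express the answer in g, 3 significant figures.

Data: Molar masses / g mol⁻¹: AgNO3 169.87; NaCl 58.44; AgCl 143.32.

n(AgNO3) = 722.0 / 169.87 = 4.250 mol
n(NaCl) = 323.0 / 58.44 = 5.527 mol
n/ν for AgNO3 = 4.250/1 = 4.250
n/ν for NaCl = 5.527/1 = 5.527
Smallest n/ν is AgNO3 → limiting reagent.
n(AgCl) = (1/1) × 4.250 = 4.250 mol
mass = 4.250 × 143.32 = 609.1 g

609 g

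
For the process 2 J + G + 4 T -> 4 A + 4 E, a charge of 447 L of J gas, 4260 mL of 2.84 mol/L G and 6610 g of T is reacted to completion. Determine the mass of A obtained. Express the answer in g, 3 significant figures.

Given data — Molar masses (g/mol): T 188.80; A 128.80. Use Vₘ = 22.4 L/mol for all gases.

n(J) = 447.0 / 22.4 = 19.96 mol
n(G) = 2.84 × 4260/1000 = 12.10 mol
n(T) = 6610 / 188.80 = 35.01 mol
n/ν for J = 19.96/2 = 9.980
n/ν for G = 12.10/1 = 12.10
n/ν for T = 35.01/4 = 8.753
Smallest n/ν is T → limiting reagent.
n(A) = (4/4) × 35.01 = 35.01 mol
mass = 35.01 × 128.80 = 4509 g

4510 g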